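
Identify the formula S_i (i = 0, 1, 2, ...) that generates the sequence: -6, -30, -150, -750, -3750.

Check ratios: -30 / -6 = 5.0
Common ratio r = 5.
First term a = -6.
Formula: S_i = -6 * 5^i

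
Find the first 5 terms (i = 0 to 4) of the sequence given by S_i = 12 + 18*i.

This is an arithmetic sequence.
i=0: S_0 = 12 + 18*0 = 12
i=1: S_1 = 12 + 18*1 = 30
i=2: S_2 = 12 + 18*2 = 48
i=3: S_3 = 12 + 18*3 = 66
i=4: S_4 = 12 + 18*4 = 84
The first 5 terms are: [12, 30, 48, 66, 84]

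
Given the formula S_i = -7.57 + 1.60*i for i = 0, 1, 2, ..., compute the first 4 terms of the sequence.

This is an arithmetic sequence.
i=0: S_0 = -7.57 + 1.6*0 = -7.57
i=1: S_1 = -7.57 + 1.6*1 = -5.97
i=2: S_2 = -7.57 + 1.6*2 = -4.37
i=3: S_3 = -7.57 + 1.6*3 = -2.77
The first 4 terms are: [-7.57, -5.97, -4.37, -2.77]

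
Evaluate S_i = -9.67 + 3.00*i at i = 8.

S_8 = -9.67 + 3.0*8 = -9.67 + 24.0 = 14.33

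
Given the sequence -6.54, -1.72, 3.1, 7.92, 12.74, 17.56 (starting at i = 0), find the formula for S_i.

Check differences: -1.72 - -6.54 = 4.82
3.1 - -1.72 = 4.82
Common difference d = 4.82.
First term a = -6.54.
Formula: S_i = -6.54 + 4.82*i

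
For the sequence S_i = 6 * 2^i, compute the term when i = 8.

S_8 = 6 * 2^8 = 6 * 256 = 1536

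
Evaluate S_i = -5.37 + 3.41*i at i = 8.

S_8 = -5.37 + 3.41*8 = -5.37 + 27.28 = 21.91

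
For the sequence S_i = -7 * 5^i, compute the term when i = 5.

S_5 = -7 * 5^5 = -7 * 3125 = -21875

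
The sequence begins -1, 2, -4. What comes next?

Ratios: 2 / -1 = -2.0
This is a geometric sequence with common ratio r = -2.
Next term = -4 * -2 = 8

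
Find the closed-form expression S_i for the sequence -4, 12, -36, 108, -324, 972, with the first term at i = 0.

Check ratios: 12 / -4 = -3.0
Common ratio r = -3.
First term a = -4.
Formula: S_i = -4 * (-3)^i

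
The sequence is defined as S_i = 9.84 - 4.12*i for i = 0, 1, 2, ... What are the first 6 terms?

This is an arithmetic sequence.
i=0: S_0 = 9.84 + -4.12*0 = 9.84
i=1: S_1 = 9.84 + -4.12*1 = 5.72
i=2: S_2 = 9.84 + -4.12*2 = 1.6
i=3: S_3 = 9.84 + -4.12*3 = -2.52
i=4: S_4 = 9.84 + -4.12*4 = -6.64
i=5: S_5 = 9.84 + -4.12*5 = -10.76
The first 6 terms are: [9.84, 5.72, 1.6, -2.52, -6.64, -10.76]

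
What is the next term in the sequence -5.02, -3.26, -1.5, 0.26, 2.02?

Differences: -3.26 - -5.02 = 1.76
This is an arithmetic sequence with common difference d = 1.76.
Next term = 2.02 + 1.76 = 3.78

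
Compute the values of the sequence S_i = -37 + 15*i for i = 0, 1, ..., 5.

This is an arithmetic sequence.
i=0: S_0 = -37 + 15*0 = -37
i=1: S_1 = -37 + 15*1 = -22
i=2: S_2 = -37 + 15*2 = -7
i=3: S_3 = -37 + 15*3 = 8
i=4: S_4 = -37 + 15*4 = 23
i=5: S_5 = -37 + 15*5 = 38
The first 6 terms are: [-37, -22, -7, 8, 23, 38]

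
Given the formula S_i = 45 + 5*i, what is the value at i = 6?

S_6 = 45 + 5*6 = 45 + 30 = 75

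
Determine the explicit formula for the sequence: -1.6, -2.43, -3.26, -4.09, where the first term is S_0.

Check differences: -2.43 - -1.6 = -0.83
-3.26 - -2.43 = -0.83
Common difference d = -0.83.
First term a = -1.6.
Formula: S_i = -1.60 - 0.83*i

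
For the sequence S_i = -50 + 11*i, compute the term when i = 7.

S_7 = -50 + 11*7 = -50 + 77 = 27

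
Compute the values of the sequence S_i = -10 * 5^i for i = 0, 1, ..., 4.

This is a geometric sequence.
i=0: S_0 = -10 * 5^0 = -10
i=1: S_1 = -10 * 5^1 = -50
i=2: S_2 = -10 * 5^2 = -250
i=3: S_3 = -10 * 5^3 = -1250
i=4: S_4 = -10 * 5^4 = -6250
The first 5 terms are: [-10, -50, -250, -1250, -6250]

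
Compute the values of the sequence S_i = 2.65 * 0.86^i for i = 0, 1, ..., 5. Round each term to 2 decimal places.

This is a geometric sequence.
i=0: S_0 = 2.65 * 0.86^0 = 2.65
i=1: S_1 = 2.65 * 0.86^1 ≈ 2.28
i=2: S_2 = 2.65 * 0.86^2 ≈ 1.96
i=3: S_3 = 2.65 * 0.86^3 ≈ 1.69
i=4: S_4 = 2.65 * 0.86^4 ≈ 1.45
i=5: S_5 = 2.65 * 0.86^5 ≈ 1.25
The first 6 terms are: [2.65, 2.28, 1.96, 1.69, 1.45, 1.25]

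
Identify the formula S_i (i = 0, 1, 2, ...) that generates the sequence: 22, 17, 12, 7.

Check differences: 17 - 22 = -5
12 - 17 = -5
Common difference d = -5.
First term a = 22.
Formula: S_i = 22 - 5*i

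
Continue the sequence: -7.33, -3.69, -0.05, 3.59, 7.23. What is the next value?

Differences: -3.69 - -7.33 = 3.64
This is an arithmetic sequence with common difference d = 3.64.
Next term = 7.23 + 3.64 = 10.87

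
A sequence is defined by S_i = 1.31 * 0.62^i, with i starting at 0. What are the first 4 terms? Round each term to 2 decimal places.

This is a geometric sequence.
i=0: S_0 = 1.31 * 0.62^0 = 1.31
i=1: S_1 = 1.31 * 0.62^1 ≈ 0.81
i=2: S_2 = 1.31 * 0.62^2 ≈ 0.5
i=3: S_3 = 1.31 * 0.62^3 ≈ 0.31
The first 4 terms are: [1.31, 0.81, 0.5, 0.31]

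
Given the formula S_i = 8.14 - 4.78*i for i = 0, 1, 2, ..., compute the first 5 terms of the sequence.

This is an arithmetic sequence.
i=0: S_0 = 8.14 + -4.78*0 = 8.14
i=1: S_1 = 8.14 + -4.78*1 = 3.36
i=2: S_2 = 8.14 + -4.78*2 = -1.42
i=3: S_3 = 8.14 + -4.78*3 = -6.2
i=4: S_4 = 8.14 + -4.78*4 = -10.98
The first 5 terms are: [8.14, 3.36, -1.42, -6.2, -10.98]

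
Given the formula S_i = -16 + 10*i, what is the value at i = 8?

S_8 = -16 + 10*8 = -16 + 80 = 64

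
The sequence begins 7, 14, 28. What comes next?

Ratios: 14 / 7 = 2.0
This is a geometric sequence with common ratio r = 2.
Next term = 28 * 2 = 56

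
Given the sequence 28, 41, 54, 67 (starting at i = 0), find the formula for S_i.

Check differences: 41 - 28 = 13
54 - 41 = 13
Common difference d = 13.
First term a = 28.
Formula: S_i = 28 + 13*i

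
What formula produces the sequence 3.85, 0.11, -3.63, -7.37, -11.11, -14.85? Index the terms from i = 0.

Check differences: 0.11 - 3.85 = -3.74
-3.63 - 0.11 = -3.74
Common difference d = -3.74.
First term a = 3.85.
Formula: S_i = 3.85 - 3.74*i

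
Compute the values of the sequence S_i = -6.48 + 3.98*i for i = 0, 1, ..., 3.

This is an arithmetic sequence.
i=0: S_0 = -6.48 + 3.98*0 = -6.48
i=1: S_1 = -6.48 + 3.98*1 = -2.5
i=2: S_2 = -6.48 + 3.98*2 = 1.48
i=3: S_3 = -6.48 + 3.98*3 = 5.46
The first 4 terms are: [-6.48, -2.5, 1.48, 5.46]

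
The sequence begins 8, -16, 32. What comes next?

Ratios: -16 / 8 = -2.0
This is a geometric sequence with common ratio r = -2.
Next term = 32 * -2 = -64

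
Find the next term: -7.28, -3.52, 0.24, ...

Differences: -3.52 - -7.28 = 3.76
This is an arithmetic sequence with common difference d = 3.76.
Next term = 0.24 + 3.76 = 4.0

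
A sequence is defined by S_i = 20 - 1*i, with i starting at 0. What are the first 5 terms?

This is an arithmetic sequence.
i=0: S_0 = 20 + -1*0 = 20
i=1: S_1 = 20 + -1*1 = 19
i=2: S_2 = 20 + -1*2 = 18
i=3: S_3 = 20 + -1*3 = 17
i=4: S_4 = 20 + -1*4 = 16
The first 5 terms are: [20, 19, 18, 17, 16]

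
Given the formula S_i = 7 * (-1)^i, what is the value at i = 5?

S_5 = 7 * (-1)^5 = 7 * -1 = -7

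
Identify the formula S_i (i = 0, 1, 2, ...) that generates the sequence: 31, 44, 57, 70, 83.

Check differences: 44 - 31 = 13
57 - 44 = 13
Common difference d = 13.
First term a = 31.
Formula: S_i = 31 + 13*i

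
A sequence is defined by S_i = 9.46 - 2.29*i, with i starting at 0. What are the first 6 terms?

This is an arithmetic sequence.
i=0: S_0 = 9.46 + -2.29*0 = 9.46
i=1: S_1 = 9.46 + -2.29*1 = 7.17
i=2: S_2 = 9.46 + -2.29*2 = 4.88
i=3: S_3 = 9.46 + -2.29*3 = 2.59
i=4: S_4 = 9.46 + -2.29*4 = 0.3
i=5: S_5 = 9.46 + -2.29*5 = -1.99
The first 6 terms are: [9.46, 7.17, 4.88, 2.59, 0.3, -1.99]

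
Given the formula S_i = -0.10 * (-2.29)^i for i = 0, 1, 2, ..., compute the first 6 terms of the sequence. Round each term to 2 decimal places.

This is a geometric sequence.
i=0: S_0 = -0.1 * (-2.29)^0 = -0.1
i=1: S_1 = -0.1 * (-2.29)^1 ≈ 0.23
i=2: S_2 = -0.1 * (-2.29)^2 ≈ -0.52
i=3: S_3 = -0.1 * (-2.29)^3 ≈ 1.2
i=4: S_4 = -0.1 * (-2.29)^4 ≈ -2.75
i=5: S_5 = -0.1 * (-2.29)^5 ≈ 6.3
The first 6 terms are: [-0.1, 0.23, -0.52, 1.2, -2.75, 6.3]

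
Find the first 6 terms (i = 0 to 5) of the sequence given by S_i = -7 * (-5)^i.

This is a geometric sequence.
i=0: S_0 = -7 * (-5)^0 = -7
i=1: S_1 = -7 * (-5)^1 = 35
i=2: S_2 = -7 * (-5)^2 = -175
i=3: S_3 = -7 * (-5)^3 = 875
i=4: S_4 = -7 * (-5)^4 = -4375
i=5: S_5 = -7 * (-5)^5 = 21875
The first 6 terms are: [-7, 35, -175, 875, -4375, 21875]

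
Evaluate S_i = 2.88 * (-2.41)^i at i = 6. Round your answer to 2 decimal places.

S_6 = 2.88 * (-2.41)^6 ≈ 2.88 * 195.9306 ≈ 564.28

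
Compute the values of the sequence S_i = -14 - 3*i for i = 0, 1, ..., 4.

This is an arithmetic sequence.
i=0: S_0 = -14 + -3*0 = -14
i=1: S_1 = -14 + -3*1 = -17
i=2: S_2 = -14 + -3*2 = -20
i=3: S_3 = -14 + -3*3 = -23
i=4: S_4 = -14 + -3*4 = -26
The first 5 terms are: [-14, -17, -20, -23, -26]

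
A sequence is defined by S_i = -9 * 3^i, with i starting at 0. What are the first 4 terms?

This is a geometric sequence.
i=0: S_0 = -9 * 3^0 = -9
i=1: S_1 = -9 * 3^1 = -27
i=2: S_2 = -9 * 3^2 = -81
i=3: S_3 = -9 * 3^3 = -243
The first 4 terms are: [-9, -27, -81, -243]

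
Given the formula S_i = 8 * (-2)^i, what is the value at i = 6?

S_6 = 8 * (-2)^6 = 8 * 64 = 512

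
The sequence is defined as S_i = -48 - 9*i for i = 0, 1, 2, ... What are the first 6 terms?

This is an arithmetic sequence.
i=0: S_0 = -48 + -9*0 = -48
i=1: S_1 = -48 + -9*1 = -57
i=2: S_2 = -48 + -9*2 = -66
i=3: S_3 = -48 + -9*3 = -75
i=4: S_4 = -48 + -9*4 = -84
i=5: S_5 = -48 + -9*5 = -93
The first 6 terms are: [-48, -57, -66, -75, -84, -93]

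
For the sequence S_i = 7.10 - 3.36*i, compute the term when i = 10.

S_10 = 7.1 + -3.36*10 = 7.1 + -33.6 = -26.5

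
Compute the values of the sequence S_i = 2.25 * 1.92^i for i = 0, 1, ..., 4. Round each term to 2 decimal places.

This is a geometric sequence.
i=0: S_0 = 2.25 * 1.92^0 = 2.25
i=1: S_1 = 2.25 * 1.92^1 = 4.32
i=2: S_2 = 2.25 * 1.92^2 ≈ 8.29
i=3: S_3 = 2.25 * 1.92^3 ≈ 15.93
i=4: S_4 = 2.25 * 1.92^4 ≈ 30.58
The first 5 terms are: [2.25, 4.32, 8.29, 15.93, 30.58]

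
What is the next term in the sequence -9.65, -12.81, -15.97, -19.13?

Differences: -12.81 - -9.65 = -3.16
This is an arithmetic sequence with common difference d = -3.16.
Next term = -19.13 + -3.16 = -22.29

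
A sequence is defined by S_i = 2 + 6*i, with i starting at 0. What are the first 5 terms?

This is an arithmetic sequence.
i=0: S_0 = 2 + 6*0 = 2
i=1: S_1 = 2 + 6*1 = 8
i=2: S_2 = 2 + 6*2 = 14
i=3: S_3 = 2 + 6*3 = 20
i=4: S_4 = 2 + 6*4 = 26
The first 5 terms are: [2, 8, 14, 20, 26]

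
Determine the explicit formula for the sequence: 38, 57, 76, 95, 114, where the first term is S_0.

Check differences: 57 - 38 = 19
76 - 57 = 19
Common difference d = 19.
First term a = 38.
Formula: S_i = 38 + 19*i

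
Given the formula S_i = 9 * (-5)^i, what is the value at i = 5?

S_5 = 9 * (-5)^5 = 9 * -3125 = -28125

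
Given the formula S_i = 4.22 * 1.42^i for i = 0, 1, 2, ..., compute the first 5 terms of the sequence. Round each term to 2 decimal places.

This is a geometric sequence.
i=0: S_0 = 4.22 * 1.42^0 = 4.22
i=1: S_1 = 4.22 * 1.42^1 ≈ 5.99
i=2: S_2 = 4.22 * 1.42^2 ≈ 8.51
i=3: S_3 = 4.22 * 1.42^3 ≈ 12.08
i=4: S_4 = 4.22 * 1.42^4 ≈ 17.16
The first 5 terms are: [4.22, 5.99, 8.51, 12.08, 17.16]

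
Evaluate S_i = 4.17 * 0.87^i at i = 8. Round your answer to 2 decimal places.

S_8 = 4.17 * 0.87^8 ≈ 4.17 * 0.3282 ≈ 1.37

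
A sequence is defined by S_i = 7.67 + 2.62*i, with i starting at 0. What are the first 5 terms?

This is an arithmetic sequence.
i=0: S_0 = 7.67 + 2.62*0 = 7.67
i=1: S_1 = 7.67 + 2.62*1 = 10.29
i=2: S_2 = 7.67 + 2.62*2 = 12.91
i=3: S_3 = 7.67 + 2.62*3 = 15.53
i=4: S_4 = 7.67 + 2.62*4 = 18.15
The first 5 terms are: [7.67, 10.29, 12.91, 15.53, 18.15]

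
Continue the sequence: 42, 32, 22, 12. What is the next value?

Differences: 32 - 42 = -10
This is an arithmetic sequence with common difference d = -10.
Next term = 12 + -10 = 2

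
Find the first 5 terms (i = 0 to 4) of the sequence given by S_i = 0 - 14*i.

This is an arithmetic sequence.
i=0: S_0 = 0 + -14*0 = 0
i=1: S_1 = 0 + -14*1 = -14
i=2: S_2 = 0 + -14*2 = -28
i=3: S_3 = 0 + -14*3 = -42
i=4: S_4 = 0 + -14*4 = -56
The first 5 terms are: [0, -14, -28, -42, -56]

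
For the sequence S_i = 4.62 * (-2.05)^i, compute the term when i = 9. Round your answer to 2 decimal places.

S_9 = 4.62 * (-2.05)^9 ≈ 4.62 * -639.4178 ≈ -2954.11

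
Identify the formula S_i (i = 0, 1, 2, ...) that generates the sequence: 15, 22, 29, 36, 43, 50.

Check differences: 22 - 15 = 7
29 - 22 = 7
Common difference d = 7.
First term a = 15.
Formula: S_i = 15 + 7*i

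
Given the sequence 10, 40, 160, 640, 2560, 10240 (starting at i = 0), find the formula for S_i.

Check ratios: 40 / 10 = 4.0
Common ratio r = 4.
First term a = 10.
Formula: S_i = 10 * 4^i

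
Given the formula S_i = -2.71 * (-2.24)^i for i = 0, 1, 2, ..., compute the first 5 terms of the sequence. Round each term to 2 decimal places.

This is a geometric sequence.
i=0: S_0 = -2.71 * (-2.24)^0 = -2.71
i=1: S_1 = -2.71 * (-2.24)^1 ≈ 6.07
i=2: S_2 = -2.71 * (-2.24)^2 ≈ -13.6
i=3: S_3 = -2.71 * (-2.24)^3 ≈ 30.46
i=4: S_4 = -2.71 * (-2.24)^4 ≈ -68.23
The first 5 terms are: [-2.71, 6.07, -13.6, 30.46, -68.23]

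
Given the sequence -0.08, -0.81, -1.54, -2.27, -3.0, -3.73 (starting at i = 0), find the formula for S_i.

Check differences: -0.81 - -0.08 = -0.73
-1.54 - -0.81 = -0.73
Common difference d = -0.73.
First term a = -0.08.
Formula: S_i = -0.08 - 0.73*i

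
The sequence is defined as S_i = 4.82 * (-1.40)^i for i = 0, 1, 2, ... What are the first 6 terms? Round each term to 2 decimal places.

This is a geometric sequence.
i=0: S_0 = 4.82 * (-1.4)^0 = 4.82
i=1: S_1 = 4.82 * (-1.4)^1 ≈ -6.75
i=2: S_2 = 4.82 * (-1.4)^2 ≈ 9.45
i=3: S_3 = 4.82 * (-1.4)^3 ≈ -13.23
i=4: S_4 = 4.82 * (-1.4)^4 ≈ 18.52
i=5: S_5 = 4.82 * (-1.4)^5 ≈ -25.92
The first 6 terms are: [4.82, -6.75, 9.45, -13.23, 18.52, -25.92]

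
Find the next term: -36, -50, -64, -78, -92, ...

Differences: -50 - -36 = -14
This is an arithmetic sequence with common difference d = -14.
Next term = -92 + -14 = -106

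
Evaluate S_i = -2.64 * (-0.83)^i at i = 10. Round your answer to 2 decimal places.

S_10 = -2.64 * (-0.83)^10 ≈ -2.64 * 0.1552 ≈ -0.41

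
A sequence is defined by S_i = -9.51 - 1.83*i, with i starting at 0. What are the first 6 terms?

This is an arithmetic sequence.
i=0: S_0 = -9.51 + -1.83*0 = -9.51
i=1: S_1 = -9.51 + -1.83*1 = -11.34
i=2: S_2 = -9.51 + -1.83*2 = -13.17
i=3: S_3 = -9.51 + -1.83*3 = -15.0
i=4: S_4 = -9.51 + -1.83*4 = -16.83
i=5: S_5 = -9.51 + -1.83*5 = -18.66
The first 6 terms are: [-9.51, -11.34, -13.17, -15.0, -16.83, -18.66]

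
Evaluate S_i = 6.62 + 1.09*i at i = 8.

S_8 = 6.62 + 1.09*8 = 6.62 + 8.72 = 15.34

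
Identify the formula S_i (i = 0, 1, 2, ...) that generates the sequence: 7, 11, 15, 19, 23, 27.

Check differences: 11 - 7 = 4
15 - 11 = 4
Common difference d = 4.
First term a = 7.
Formula: S_i = 7 + 4*i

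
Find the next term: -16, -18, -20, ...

Differences: -18 - -16 = -2
This is an arithmetic sequence with common difference d = -2.
Next term = -20 + -2 = -22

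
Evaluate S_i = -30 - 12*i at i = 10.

S_10 = -30 + -12*10 = -30 + -120 = -150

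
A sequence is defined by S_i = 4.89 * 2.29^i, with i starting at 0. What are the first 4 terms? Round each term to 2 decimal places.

This is a geometric sequence.
i=0: S_0 = 4.89 * 2.29^0 = 4.89
i=1: S_1 = 4.89 * 2.29^1 ≈ 11.2
i=2: S_2 = 4.89 * 2.29^2 ≈ 25.64
i=3: S_3 = 4.89 * 2.29^3 ≈ 58.72
The first 4 terms are: [4.89, 11.2, 25.64, 58.72]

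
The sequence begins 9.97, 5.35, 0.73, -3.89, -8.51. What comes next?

Differences: 5.35 - 9.97 = -4.62
This is an arithmetic sequence with common difference d = -4.62.
Next term = -8.51 + -4.62 = -13.13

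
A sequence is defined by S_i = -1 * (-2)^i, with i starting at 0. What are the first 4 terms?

This is a geometric sequence.
i=0: S_0 = -1 * (-2)^0 = -1
i=1: S_1 = -1 * (-2)^1 = 2
i=2: S_2 = -1 * (-2)^2 = -4
i=3: S_3 = -1 * (-2)^3 = 8
The first 4 terms are: [-1, 2, -4, 8]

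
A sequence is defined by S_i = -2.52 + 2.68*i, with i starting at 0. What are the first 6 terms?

This is an arithmetic sequence.
i=0: S_0 = -2.52 + 2.68*0 = -2.52
i=1: S_1 = -2.52 + 2.68*1 = 0.16
i=2: S_2 = -2.52 + 2.68*2 = 2.84
i=3: S_3 = -2.52 + 2.68*3 = 5.52
i=4: S_4 = -2.52 + 2.68*4 = 8.2
i=5: S_5 = -2.52 + 2.68*5 = 10.88
The first 6 terms are: [-2.52, 0.16, 2.84, 5.52, 8.2, 10.88]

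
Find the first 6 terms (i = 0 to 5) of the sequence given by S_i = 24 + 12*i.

This is an arithmetic sequence.
i=0: S_0 = 24 + 12*0 = 24
i=1: S_1 = 24 + 12*1 = 36
i=2: S_2 = 24 + 12*2 = 48
i=3: S_3 = 24 + 12*3 = 60
i=4: S_4 = 24 + 12*4 = 72
i=5: S_5 = 24 + 12*5 = 84
The first 6 terms are: [24, 36, 48, 60, 72, 84]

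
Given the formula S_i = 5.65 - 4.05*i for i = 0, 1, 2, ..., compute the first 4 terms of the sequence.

This is an arithmetic sequence.
i=0: S_0 = 5.65 + -4.05*0 = 5.65
i=1: S_1 = 5.65 + -4.05*1 = 1.6
i=2: S_2 = 5.65 + -4.05*2 = -2.45
i=3: S_3 = 5.65 + -4.05*3 = -6.5
The first 4 terms are: [5.65, 1.6, -2.45, -6.5]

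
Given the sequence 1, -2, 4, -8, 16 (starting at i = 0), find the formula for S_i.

Check ratios: -2 / 1 = -2.0
Common ratio r = -2.
First term a = 1.
Formula: S_i = 1 * (-2)^i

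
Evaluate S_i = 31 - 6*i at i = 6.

S_6 = 31 + -6*6 = 31 + -36 = -5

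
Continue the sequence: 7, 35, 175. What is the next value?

Ratios: 35 / 7 = 5.0
This is a geometric sequence with common ratio r = 5.
Next term = 175 * 5 = 875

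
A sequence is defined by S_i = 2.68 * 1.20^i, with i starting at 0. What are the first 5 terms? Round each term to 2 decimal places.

This is a geometric sequence.
i=0: S_0 = 2.68 * 1.2^0 = 2.68
i=1: S_1 = 2.68 * 1.2^1 ≈ 3.22
i=2: S_2 = 2.68 * 1.2^2 ≈ 3.86
i=3: S_3 = 2.68 * 1.2^3 ≈ 4.63
i=4: S_4 = 2.68 * 1.2^4 ≈ 5.56
The first 5 terms are: [2.68, 3.22, 3.86, 4.63, 5.56]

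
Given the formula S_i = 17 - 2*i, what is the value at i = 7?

S_7 = 17 + -2*7 = 17 + -14 = 3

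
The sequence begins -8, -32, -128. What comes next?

Ratios: -32 / -8 = 4.0
This is a geometric sequence with common ratio r = 4.
Next term = -128 * 4 = -512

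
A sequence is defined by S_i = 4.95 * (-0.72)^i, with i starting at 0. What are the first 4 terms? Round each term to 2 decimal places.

This is a geometric sequence.
i=0: S_0 = 4.95 * (-0.72)^0 = 4.95
i=1: S_1 = 4.95 * (-0.72)^1 ≈ -3.56
i=2: S_2 = 4.95 * (-0.72)^2 ≈ 2.57
i=3: S_3 = 4.95 * (-0.72)^3 ≈ -1.85
The first 4 terms are: [4.95, -3.56, 2.57, -1.85]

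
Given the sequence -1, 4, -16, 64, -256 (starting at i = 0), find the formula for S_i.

Check ratios: 4 / -1 = -4.0
Common ratio r = -4.
First term a = -1.
Formula: S_i = -1 * (-4)^i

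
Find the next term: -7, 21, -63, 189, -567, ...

Ratios: 21 / -7 = -3.0
This is a geometric sequence with common ratio r = -3.
Next term = -567 * -3 = 1701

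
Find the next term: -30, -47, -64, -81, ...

Differences: -47 - -30 = -17
This is an arithmetic sequence with common difference d = -17.
Next term = -81 + -17 = -98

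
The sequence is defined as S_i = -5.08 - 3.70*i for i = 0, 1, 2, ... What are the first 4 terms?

This is an arithmetic sequence.
i=0: S_0 = -5.08 + -3.7*0 = -5.08
i=1: S_1 = -5.08 + -3.7*1 = -8.78
i=2: S_2 = -5.08 + -3.7*2 = -12.48
i=3: S_3 = -5.08 + -3.7*3 = -16.18
The first 4 terms are: [-5.08, -8.78, -12.48, -16.18]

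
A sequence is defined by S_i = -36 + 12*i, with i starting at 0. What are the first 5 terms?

This is an arithmetic sequence.
i=0: S_0 = -36 + 12*0 = -36
i=1: S_1 = -36 + 12*1 = -24
i=2: S_2 = -36 + 12*2 = -12
i=3: S_3 = -36 + 12*3 = 0
i=4: S_4 = -36 + 12*4 = 12
The first 5 terms are: [-36, -24, -12, 0, 12]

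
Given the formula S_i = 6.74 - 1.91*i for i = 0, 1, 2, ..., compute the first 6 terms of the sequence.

This is an arithmetic sequence.
i=0: S_0 = 6.74 + -1.91*0 = 6.74
i=1: S_1 = 6.74 + -1.91*1 = 4.83
i=2: S_2 = 6.74 + -1.91*2 = 2.92
i=3: S_3 = 6.74 + -1.91*3 = 1.01
i=4: S_4 = 6.74 + -1.91*4 = -0.9
i=5: S_5 = 6.74 + -1.91*5 = -2.81
The first 6 terms are: [6.74, 4.83, 2.92, 1.01, -0.9, -2.81]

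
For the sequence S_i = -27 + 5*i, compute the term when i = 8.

S_8 = -27 + 5*8 = -27 + 40 = 13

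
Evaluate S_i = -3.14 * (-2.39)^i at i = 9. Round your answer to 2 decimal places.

S_9 = -3.14 * (-2.39)^9 ≈ -3.14 * -2544.3749 ≈ 7989.34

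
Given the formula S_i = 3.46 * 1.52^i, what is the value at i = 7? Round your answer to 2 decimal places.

S_7 = 3.46 * 1.52^7 ≈ 3.46 * 18.7458 ≈ 64.86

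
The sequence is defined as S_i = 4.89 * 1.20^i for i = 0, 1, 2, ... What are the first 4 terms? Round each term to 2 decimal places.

This is a geometric sequence.
i=0: S_0 = 4.89 * 1.2^0 = 4.89
i=1: S_1 = 4.89 * 1.2^1 ≈ 5.87
i=2: S_2 = 4.89 * 1.2^2 ≈ 7.04
i=3: S_3 = 4.89 * 1.2^3 ≈ 8.45
The first 4 terms are: [4.89, 5.87, 7.04, 8.45]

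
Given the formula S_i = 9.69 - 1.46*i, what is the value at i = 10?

S_10 = 9.69 + -1.46*10 = 9.69 + -14.6 = -4.91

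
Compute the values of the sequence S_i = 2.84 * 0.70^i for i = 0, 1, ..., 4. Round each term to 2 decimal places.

This is a geometric sequence.
i=0: S_0 = 2.84 * 0.7^0 = 2.84
i=1: S_1 = 2.84 * 0.7^1 ≈ 1.99
i=2: S_2 = 2.84 * 0.7^2 ≈ 1.39
i=3: S_3 = 2.84 * 0.7^3 ≈ 0.97
i=4: S_4 = 2.84 * 0.7^4 ≈ 0.68
The first 5 terms are: [2.84, 1.99, 1.39, 0.97, 0.68]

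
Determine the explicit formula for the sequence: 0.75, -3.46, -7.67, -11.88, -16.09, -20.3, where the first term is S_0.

Check differences: -3.46 - 0.75 = -4.21
-7.67 - -3.46 = -4.21
Common difference d = -4.21.
First term a = 0.75.
Formula: S_i = 0.75 - 4.21*i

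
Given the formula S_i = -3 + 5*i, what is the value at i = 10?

S_10 = -3 + 5*10 = -3 + 50 = 47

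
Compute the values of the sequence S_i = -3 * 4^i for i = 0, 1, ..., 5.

This is a geometric sequence.
i=0: S_0 = -3 * 4^0 = -3
i=1: S_1 = -3 * 4^1 = -12
i=2: S_2 = -3 * 4^2 = -48
i=3: S_3 = -3 * 4^3 = -192
i=4: S_4 = -3 * 4^4 = -768
i=5: S_5 = -3 * 4^5 = -3072
The first 6 terms are: [-3, -12, -48, -192, -768, -3072]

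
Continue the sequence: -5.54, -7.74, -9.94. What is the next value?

Differences: -7.74 - -5.54 = -2.2
This is an arithmetic sequence with common difference d = -2.2.
Next term = -9.94 + -2.2 = -12.14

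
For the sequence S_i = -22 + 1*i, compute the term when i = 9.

S_9 = -22 + 1*9 = -22 + 9 = -13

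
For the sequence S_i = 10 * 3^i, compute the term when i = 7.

S_7 = 10 * 3^7 = 10 * 2187 = 21870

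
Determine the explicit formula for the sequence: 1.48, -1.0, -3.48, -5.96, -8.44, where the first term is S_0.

Check differences: -1.0 - 1.48 = -2.48
-3.48 - -1.0 = -2.48
Common difference d = -2.48.
First term a = 1.48.
Formula: S_i = 1.48 - 2.48*i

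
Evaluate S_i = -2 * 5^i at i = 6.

S_6 = -2 * 5^6 = -2 * 15625 = -31250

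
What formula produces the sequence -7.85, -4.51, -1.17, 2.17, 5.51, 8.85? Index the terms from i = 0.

Check differences: -4.51 - -7.85 = 3.34
-1.17 - -4.51 = 3.34
Common difference d = 3.34.
First term a = -7.85.
Formula: S_i = -7.85 + 3.34*i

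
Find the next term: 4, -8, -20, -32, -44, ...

Differences: -8 - 4 = -12
This is an arithmetic sequence with common difference d = -12.
Next term = -44 + -12 = -56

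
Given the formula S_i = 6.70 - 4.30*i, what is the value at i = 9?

S_9 = 6.7 + -4.3*9 = 6.7 + -38.7 = -32.0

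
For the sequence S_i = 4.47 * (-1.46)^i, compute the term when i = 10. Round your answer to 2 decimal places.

S_10 = 4.47 * (-1.46)^10 ≈ 4.47 * 44.0077 ≈ 196.71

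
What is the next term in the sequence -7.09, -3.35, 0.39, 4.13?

Differences: -3.35 - -7.09 = 3.74
This is an arithmetic sequence with common difference d = 3.74.
Next term = 4.13 + 3.74 = 7.87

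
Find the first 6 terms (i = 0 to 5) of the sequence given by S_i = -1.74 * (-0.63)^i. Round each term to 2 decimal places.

This is a geometric sequence.
i=0: S_0 = -1.74 * (-0.63)^0 = -1.74
i=1: S_1 = -1.74 * (-0.63)^1 ≈ 1.1
i=2: S_2 = -1.74 * (-0.63)^2 ≈ -0.69
i=3: S_3 = -1.74 * (-0.63)^3 ≈ 0.44
i=4: S_4 = -1.74 * (-0.63)^4 ≈ -0.27
i=5: S_5 = -1.74 * (-0.63)^5 ≈ 0.17
The first 6 terms are: [-1.74, 1.1, -0.69, 0.44, -0.27, 0.17]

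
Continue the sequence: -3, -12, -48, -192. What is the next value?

Ratios: -12 / -3 = 4.0
This is a geometric sequence with common ratio r = 4.
Next term = -192 * 4 = -768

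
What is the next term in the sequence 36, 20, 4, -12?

Differences: 20 - 36 = -16
This is an arithmetic sequence with common difference d = -16.
Next term = -12 + -16 = -28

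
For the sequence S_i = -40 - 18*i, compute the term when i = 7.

S_7 = -40 + -18*7 = -40 + -126 = -166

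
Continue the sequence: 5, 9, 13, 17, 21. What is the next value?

Differences: 9 - 5 = 4
This is an arithmetic sequence with common difference d = 4.
Next term = 21 + 4 = 25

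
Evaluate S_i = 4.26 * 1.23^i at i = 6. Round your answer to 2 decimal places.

S_6 = 4.26 * 1.23^6 ≈ 4.26 * 3.4628 ≈ 14.75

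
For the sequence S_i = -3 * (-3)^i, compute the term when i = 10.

S_10 = -3 * (-3)^10 = -3 * 59049 = -177147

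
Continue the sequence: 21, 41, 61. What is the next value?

Differences: 41 - 21 = 20
This is an arithmetic sequence with common difference d = 20.
Next term = 61 + 20 = 81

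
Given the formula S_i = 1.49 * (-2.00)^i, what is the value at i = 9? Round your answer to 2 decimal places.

S_9 = 1.49 * (-2.0)^9 = 1.49 * -512 = -762.88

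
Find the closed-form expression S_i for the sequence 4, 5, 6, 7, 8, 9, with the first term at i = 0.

Check differences: 5 - 4 = 1
6 - 5 = 1
Common difference d = 1.
First term a = 4.
Formula: S_i = 4 + 1*i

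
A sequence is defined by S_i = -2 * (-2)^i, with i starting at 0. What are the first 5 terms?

This is a geometric sequence.
i=0: S_0 = -2 * (-2)^0 = -2
i=1: S_1 = -2 * (-2)^1 = 4
i=2: S_2 = -2 * (-2)^2 = -8
i=3: S_3 = -2 * (-2)^3 = 16
i=4: S_4 = -2 * (-2)^4 = -32
The first 5 terms are: [-2, 4, -8, 16, -32]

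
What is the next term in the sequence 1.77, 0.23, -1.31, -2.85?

Differences: 0.23 - 1.77 = -1.54
This is an arithmetic sequence with common difference d = -1.54.
Next term = -2.85 + -1.54 = -4.39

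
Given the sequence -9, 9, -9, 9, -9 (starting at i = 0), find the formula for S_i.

Check ratios: 9 / -9 = -1.0
Common ratio r = -1.
First term a = -9.
Formula: S_i = -9 * (-1)^i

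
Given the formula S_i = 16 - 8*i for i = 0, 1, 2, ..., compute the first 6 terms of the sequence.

This is an arithmetic sequence.
i=0: S_0 = 16 + -8*0 = 16
i=1: S_1 = 16 + -8*1 = 8
i=2: S_2 = 16 + -8*2 = 0
i=3: S_3 = 16 + -8*3 = -8
i=4: S_4 = 16 + -8*4 = -16
i=5: S_5 = 16 + -8*5 = -24
The first 6 terms are: [16, 8, 0, -8, -16, -24]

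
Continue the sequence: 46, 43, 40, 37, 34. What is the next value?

Differences: 43 - 46 = -3
This is an arithmetic sequence with common difference d = -3.
Next term = 34 + -3 = 31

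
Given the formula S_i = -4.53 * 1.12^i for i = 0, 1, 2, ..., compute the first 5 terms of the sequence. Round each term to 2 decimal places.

This is a geometric sequence.
i=0: S_0 = -4.53 * 1.12^0 = -4.53
i=1: S_1 = -4.53 * 1.12^1 ≈ -5.07
i=2: S_2 = -4.53 * 1.12^2 ≈ -5.68
i=3: S_3 = -4.53 * 1.12^3 ≈ -6.36
i=4: S_4 = -4.53 * 1.12^4 ≈ -7.13
The first 5 terms are: [-4.53, -5.07, -5.68, -6.36, -7.13]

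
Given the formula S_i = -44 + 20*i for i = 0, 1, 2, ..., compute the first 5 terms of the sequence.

This is an arithmetic sequence.
i=0: S_0 = -44 + 20*0 = -44
i=1: S_1 = -44 + 20*1 = -24
i=2: S_2 = -44 + 20*2 = -4
i=3: S_3 = -44 + 20*3 = 16
i=4: S_4 = -44 + 20*4 = 36
The first 5 terms are: [-44, -24, -4, 16, 36]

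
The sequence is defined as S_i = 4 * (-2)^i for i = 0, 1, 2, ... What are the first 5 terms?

This is a geometric sequence.
i=0: S_0 = 4 * (-2)^0 = 4
i=1: S_1 = 4 * (-2)^1 = -8
i=2: S_2 = 4 * (-2)^2 = 16
i=3: S_3 = 4 * (-2)^3 = -32
i=4: S_4 = 4 * (-2)^4 = 64
The first 5 terms are: [4, -8, 16, -32, 64]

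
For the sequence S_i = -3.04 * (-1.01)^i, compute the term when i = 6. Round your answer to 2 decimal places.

S_6 = -3.04 * (-1.01)^6 ≈ -3.04 * 1.0615 ≈ -3.23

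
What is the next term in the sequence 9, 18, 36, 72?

Ratios: 18 / 9 = 2.0
This is a geometric sequence with common ratio r = 2.
Next term = 72 * 2 = 144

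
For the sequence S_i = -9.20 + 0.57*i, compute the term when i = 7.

S_7 = -9.2 + 0.57*7 = -9.2 + 3.99 = -5.21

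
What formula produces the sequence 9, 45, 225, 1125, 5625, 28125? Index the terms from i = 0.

Check ratios: 45 / 9 = 5.0
Common ratio r = 5.
First term a = 9.
Formula: S_i = 9 * 5^i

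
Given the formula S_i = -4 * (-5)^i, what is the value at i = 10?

S_10 = -4 * (-5)^10 = -4 * 9765625 = -39062500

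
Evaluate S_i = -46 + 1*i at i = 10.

S_10 = -46 + 1*10 = -46 + 10 = -36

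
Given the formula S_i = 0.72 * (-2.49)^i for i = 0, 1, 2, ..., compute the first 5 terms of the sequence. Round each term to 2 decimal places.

This is a geometric sequence.
i=0: S_0 = 0.72 * (-2.49)^0 = 0.72
i=1: S_1 = 0.72 * (-2.49)^1 ≈ -1.79
i=2: S_2 = 0.72 * (-2.49)^2 ≈ 4.46
i=3: S_3 = 0.72 * (-2.49)^3 ≈ -11.12
i=4: S_4 = 0.72 * (-2.49)^4 ≈ 27.68
The first 5 terms are: [0.72, -1.79, 4.46, -11.12, 27.68]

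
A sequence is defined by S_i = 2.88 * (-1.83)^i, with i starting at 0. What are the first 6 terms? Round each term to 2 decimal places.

This is a geometric sequence.
i=0: S_0 = 2.88 * (-1.83)^0 = 2.88
i=1: S_1 = 2.88 * (-1.83)^1 ≈ -5.27
i=2: S_2 = 2.88 * (-1.83)^2 ≈ 9.64
i=3: S_3 = 2.88 * (-1.83)^3 ≈ -17.65
i=4: S_4 = 2.88 * (-1.83)^4 ≈ 32.3
i=5: S_5 = 2.88 * (-1.83)^5 ≈ -59.11
The first 6 terms are: [2.88, -5.27, 9.64, -17.65, 32.3, -59.11]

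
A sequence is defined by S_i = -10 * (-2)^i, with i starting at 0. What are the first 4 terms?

This is a geometric sequence.
i=0: S_0 = -10 * (-2)^0 = -10
i=1: S_1 = -10 * (-2)^1 = 20
i=2: S_2 = -10 * (-2)^2 = -40
i=3: S_3 = -10 * (-2)^3 = 80
The first 4 terms are: [-10, 20, -40, 80]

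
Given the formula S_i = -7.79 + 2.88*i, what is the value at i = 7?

S_7 = -7.79 + 2.88*7 = -7.79 + 20.16 = 12.37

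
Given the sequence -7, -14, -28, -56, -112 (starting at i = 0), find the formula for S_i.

Check ratios: -14 / -7 = 2.0
Common ratio r = 2.
First term a = -7.
Formula: S_i = -7 * 2^i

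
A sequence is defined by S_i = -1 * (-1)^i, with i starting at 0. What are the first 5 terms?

This is a geometric sequence.
i=0: S_0 = -1 * (-1)^0 = -1
i=1: S_1 = -1 * (-1)^1 = 1
i=2: S_2 = -1 * (-1)^2 = -1
i=3: S_3 = -1 * (-1)^3 = 1
i=4: S_4 = -1 * (-1)^4 = -1
The first 5 terms are: [-1, 1, -1, 1, -1]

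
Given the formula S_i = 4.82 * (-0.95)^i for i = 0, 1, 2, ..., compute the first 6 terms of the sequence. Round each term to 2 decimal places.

This is a geometric sequence.
i=0: S_0 = 4.82 * (-0.95)^0 = 4.82
i=1: S_1 = 4.82 * (-0.95)^1 ≈ -4.58
i=2: S_2 = 4.82 * (-0.95)^2 ≈ 4.35
i=3: S_3 = 4.82 * (-0.95)^3 ≈ -4.13
i=4: S_4 = 4.82 * (-0.95)^4 ≈ 3.93
i=5: S_5 = 4.82 * (-0.95)^5 ≈ -3.73
The first 6 terms are: [4.82, -4.58, 4.35, -4.13, 3.93, -3.73]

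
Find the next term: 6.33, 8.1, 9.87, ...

Differences: 8.1 - 6.33 = 1.77
This is an arithmetic sequence with common difference d = 1.77.
Next term = 9.87 + 1.77 = 11.64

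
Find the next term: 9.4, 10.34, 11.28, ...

Differences: 10.34 - 9.4 = 0.94
This is an arithmetic sequence with common difference d = 0.94.
Next term = 11.28 + 0.94 = 12.22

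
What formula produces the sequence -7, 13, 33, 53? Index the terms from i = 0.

Check differences: 13 - -7 = 20
33 - 13 = 20
Common difference d = 20.
First term a = -7.
Formula: S_i = -7 + 20*i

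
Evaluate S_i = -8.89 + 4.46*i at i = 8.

S_8 = -8.89 + 4.46*8 = -8.89 + 35.68 = 26.79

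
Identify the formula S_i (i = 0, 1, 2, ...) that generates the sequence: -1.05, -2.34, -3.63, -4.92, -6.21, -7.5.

Check differences: -2.34 - -1.05 = -1.29
-3.63 - -2.34 = -1.29
Common difference d = -1.29.
First term a = -1.05.
Formula: S_i = -1.05 - 1.29*i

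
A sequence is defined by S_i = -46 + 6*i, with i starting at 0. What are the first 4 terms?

This is an arithmetic sequence.
i=0: S_0 = -46 + 6*0 = -46
i=1: S_1 = -46 + 6*1 = -40
i=2: S_2 = -46 + 6*2 = -34
i=3: S_3 = -46 + 6*3 = -28
The first 4 terms are: [-46, -40, -34, -28]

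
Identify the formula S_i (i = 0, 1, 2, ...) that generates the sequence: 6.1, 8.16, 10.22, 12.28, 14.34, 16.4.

Check differences: 8.16 - 6.1 = 2.06
10.22 - 8.16 = 2.06
Common difference d = 2.06.
First term a = 6.1.
Formula: S_i = 6.10 + 2.06*i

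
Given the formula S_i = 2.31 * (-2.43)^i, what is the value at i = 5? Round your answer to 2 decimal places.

S_5 = 2.31 * (-2.43)^5 ≈ 2.31 * -84.7289 ≈ -195.72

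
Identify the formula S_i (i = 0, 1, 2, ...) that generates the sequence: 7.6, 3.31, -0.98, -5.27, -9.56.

Check differences: 3.31 - 7.6 = -4.29
-0.98 - 3.31 = -4.29
Common difference d = -4.29.
First term a = 7.6.
Formula: S_i = 7.60 - 4.29*i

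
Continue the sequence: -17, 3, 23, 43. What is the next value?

Differences: 3 - -17 = 20
This is an arithmetic sequence with common difference d = 20.
Next term = 43 + 20 = 63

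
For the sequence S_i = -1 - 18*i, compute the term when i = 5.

S_5 = -1 + -18*5 = -1 + -90 = -91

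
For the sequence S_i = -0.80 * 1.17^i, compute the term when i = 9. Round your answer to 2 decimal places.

S_9 = -0.8 * 1.17^9 ≈ -0.8 * 4.1084 ≈ -3.29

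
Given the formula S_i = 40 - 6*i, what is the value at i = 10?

S_10 = 40 + -6*10 = 40 + -60 = -20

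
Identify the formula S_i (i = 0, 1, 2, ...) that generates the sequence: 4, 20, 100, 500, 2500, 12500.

Check ratios: 20 / 4 = 5.0
Common ratio r = 5.
First term a = 4.
Formula: S_i = 4 * 5^i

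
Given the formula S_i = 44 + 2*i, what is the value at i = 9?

S_9 = 44 + 2*9 = 44 + 18 = 62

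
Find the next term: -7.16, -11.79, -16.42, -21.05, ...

Differences: -11.79 - -7.16 = -4.63
This is an arithmetic sequence with common difference d = -4.63.
Next term = -21.05 + -4.63 = -25.68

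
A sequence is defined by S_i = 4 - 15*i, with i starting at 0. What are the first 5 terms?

This is an arithmetic sequence.
i=0: S_0 = 4 + -15*0 = 4
i=1: S_1 = 4 + -15*1 = -11
i=2: S_2 = 4 + -15*2 = -26
i=3: S_3 = 4 + -15*3 = -41
i=4: S_4 = 4 + -15*4 = -56
The first 5 terms are: [4, -11, -26, -41, -56]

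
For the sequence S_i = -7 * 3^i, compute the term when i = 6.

S_6 = -7 * 3^6 = -7 * 729 = -5103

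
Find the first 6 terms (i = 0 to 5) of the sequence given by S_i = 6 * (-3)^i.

This is a geometric sequence.
i=0: S_0 = 6 * (-3)^0 = 6
i=1: S_1 = 6 * (-3)^1 = -18
i=2: S_2 = 6 * (-3)^2 = 54
i=3: S_3 = 6 * (-3)^3 = -162
i=4: S_4 = 6 * (-3)^4 = 486
i=5: S_5 = 6 * (-3)^5 = -1458
The first 6 terms are: [6, -18, 54, -162, 486, -1458]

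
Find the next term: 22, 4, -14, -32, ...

Differences: 4 - 22 = -18
This is an arithmetic sequence with common difference d = -18.
Next term = -32 + -18 = -50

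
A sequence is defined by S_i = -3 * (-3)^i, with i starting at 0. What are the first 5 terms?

This is a geometric sequence.
i=0: S_0 = -3 * (-3)^0 = -3
i=1: S_1 = -3 * (-3)^1 = 9
i=2: S_2 = -3 * (-3)^2 = -27
i=3: S_3 = -3 * (-3)^3 = 81
i=4: S_4 = -3 * (-3)^4 = -243
The first 5 terms are: [-3, 9, -27, 81, -243]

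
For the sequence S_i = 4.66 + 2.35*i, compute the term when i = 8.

S_8 = 4.66 + 2.35*8 = 4.66 + 18.8 = 23.46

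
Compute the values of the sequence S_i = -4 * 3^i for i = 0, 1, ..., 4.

This is a geometric sequence.
i=0: S_0 = -4 * 3^0 = -4
i=1: S_1 = -4 * 3^1 = -12
i=2: S_2 = -4 * 3^2 = -36
i=3: S_3 = -4 * 3^3 = -108
i=4: S_4 = -4 * 3^4 = -324
The first 5 terms are: [-4, -12, -36, -108, -324]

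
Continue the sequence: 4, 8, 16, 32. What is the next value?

Ratios: 8 / 4 = 2.0
This is a geometric sequence with common ratio r = 2.
Next term = 32 * 2 = 64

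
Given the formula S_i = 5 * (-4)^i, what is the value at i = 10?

S_10 = 5 * (-4)^10 = 5 * 1048576 = 5242880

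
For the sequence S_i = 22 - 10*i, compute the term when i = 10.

S_10 = 22 + -10*10 = 22 + -100 = -78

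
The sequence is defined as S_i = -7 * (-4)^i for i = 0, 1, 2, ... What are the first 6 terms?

This is a geometric sequence.
i=0: S_0 = -7 * (-4)^0 = -7
i=1: S_1 = -7 * (-4)^1 = 28
i=2: S_2 = -7 * (-4)^2 = -112
i=3: S_3 = -7 * (-4)^3 = 448
i=4: S_4 = -7 * (-4)^4 = -1792
i=5: S_5 = -7 * (-4)^5 = 7168
The first 6 terms are: [-7, 28, -112, 448, -1792, 7168]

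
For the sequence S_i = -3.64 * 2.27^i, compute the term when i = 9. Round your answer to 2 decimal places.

S_9 = -3.64 * 2.27^9 ≈ -3.64 * 1600.4154 ≈ -5825.51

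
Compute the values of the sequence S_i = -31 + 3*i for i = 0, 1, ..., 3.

This is an arithmetic sequence.
i=0: S_0 = -31 + 3*0 = -31
i=1: S_1 = -31 + 3*1 = -28
i=2: S_2 = -31 + 3*2 = -25
i=3: S_3 = -31 + 3*3 = -22
The first 4 terms are: [-31, -28, -25, -22]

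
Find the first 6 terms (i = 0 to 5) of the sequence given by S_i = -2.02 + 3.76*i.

This is an arithmetic sequence.
i=0: S_0 = -2.02 + 3.76*0 = -2.02
i=1: S_1 = -2.02 + 3.76*1 = 1.74
i=2: S_2 = -2.02 + 3.76*2 = 5.5
i=3: S_3 = -2.02 + 3.76*3 = 9.26
i=4: S_4 = -2.02 + 3.76*4 = 13.02
i=5: S_5 = -2.02 + 3.76*5 = 16.78
The first 6 terms are: [-2.02, 1.74, 5.5, 9.26, 13.02, 16.78]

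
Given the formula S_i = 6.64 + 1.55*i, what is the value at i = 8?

S_8 = 6.64 + 1.55*8 = 6.64 + 12.4 = 19.04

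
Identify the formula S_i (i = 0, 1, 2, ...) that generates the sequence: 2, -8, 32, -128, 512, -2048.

Check ratios: -8 / 2 = -4.0
Common ratio r = -4.
First term a = 2.
Formula: S_i = 2 * (-4)^i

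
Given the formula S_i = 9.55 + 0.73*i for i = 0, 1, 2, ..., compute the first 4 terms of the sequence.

This is an arithmetic sequence.
i=0: S_0 = 9.55 + 0.73*0 = 9.55
i=1: S_1 = 9.55 + 0.73*1 = 10.28
i=2: S_2 = 9.55 + 0.73*2 = 11.01
i=3: S_3 = 9.55 + 0.73*3 = 11.74
The first 4 terms are: [9.55, 10.28, 11.01, 11.74]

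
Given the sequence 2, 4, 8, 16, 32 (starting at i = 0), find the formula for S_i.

Check ratios: 4 / 2 = 2.0
Common ratio r = 2.
First term a = 2.
Formula: S_i = 2 * 2^i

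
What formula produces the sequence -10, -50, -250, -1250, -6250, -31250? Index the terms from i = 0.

Check ratios: -50 / -10 = 5.0
Common ratio r = 5.
First term a = -10.
Formula: S_i = -10 * 5^i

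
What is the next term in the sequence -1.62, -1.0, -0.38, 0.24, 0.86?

Differences: -1.0 - -1.62 = 0.62
This is an arithmetic sequence with common difference d = 0.62.
Next term = 0.86 + 0.62 = 1.48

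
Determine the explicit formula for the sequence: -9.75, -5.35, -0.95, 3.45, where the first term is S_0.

Check differences: -5.35 - -9.75 = 4.4
-0.95 - -5.35 = 4.4
Common difference d = 4.4.
First term a = -9.75.
Formula: S_i = -9.75 + 4.40*i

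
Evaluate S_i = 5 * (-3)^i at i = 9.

S_9 = 5 * (-3)^9 = 5 * -19683 = -98415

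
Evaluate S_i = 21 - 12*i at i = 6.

S_6 = 21 + -12*6 = 21 + -72 = -51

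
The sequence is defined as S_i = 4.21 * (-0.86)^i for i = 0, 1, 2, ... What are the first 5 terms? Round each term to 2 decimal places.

This is a geometric sequence.
i=0: S_0 = 4.21 * (-0.86)^0 = 4.21
i=1: S_1 = 4.21 * (-0.86)^1 ≈ -3.62
i=2: S_2 = 4.21 * (-0.86)^2 ≈ 3.11
i=3: S_3 = 4.21 * (-0.86)^3 ≈ -2.68
i=4: S_4 = 4.21 * (-0.86)^4 ≈ 2.3
The first 5 terms are: [4.21, -3.62, 3.11, -2.68, 2.3]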